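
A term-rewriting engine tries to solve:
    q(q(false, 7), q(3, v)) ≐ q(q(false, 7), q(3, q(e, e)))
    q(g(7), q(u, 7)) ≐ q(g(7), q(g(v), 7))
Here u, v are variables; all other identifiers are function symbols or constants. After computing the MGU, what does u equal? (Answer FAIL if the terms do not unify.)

g(q(e, e))

Decompose q/2: q(false, 7) ≐ q(false, 7),  q(3, v) ≐ q(3, q(e, e)).
Delete trivial equation q(false, 7) ≐ q(false, 7).
Decompose q/2: 3 ≐ 3,  v ≐ q(e, e).
Delete trivial equation 3 ≐ 3.
Bind v := q(e, e); substituting into the remaining equation gives: q(g(7), q(u, 7)) ≐ q(g(7), q(g(q(e, e)), 7)).
Decompose q/2: g(7) ≐ g(7),  q(u, 7) ≐ q(g(q(e, e)), 7).
Delete trivial equation g(7) ≐ g(7).
Decompose q/2: u ≐ g(q(e, e)),  7 ≐ 7.
Bind u := g(q(e, e)); no other remaining equation mentions u.
Delete trivial equation 7 ≐ 7.
MGU = { v -> q(e, e), u -> g(q(e, e)) }, so u -> g(q(e, e)).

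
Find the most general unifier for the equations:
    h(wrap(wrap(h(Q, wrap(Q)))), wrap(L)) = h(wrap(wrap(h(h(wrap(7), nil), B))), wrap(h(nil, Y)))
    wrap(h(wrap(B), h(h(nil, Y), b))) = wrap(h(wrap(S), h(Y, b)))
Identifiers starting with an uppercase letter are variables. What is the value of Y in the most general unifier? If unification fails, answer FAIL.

FAIL

Decompose h/2: wrap(wrap(h(Q, wrap(Q)))) = wrap(wrap(h(h(wrap(7), nil), B))),  wrap(L) = wrap(h(nil, Y)).
Decompose wrap/1: wrap(h(Q, wrap(Q))) = wrap(h(h(wrap(7), nil), B)).
Decompose wrap/1: h(Q, wrap(Q)) = h(h(wrap(7), nil), B).
Decompose h/2: Q = h(wrap(7), nil),  wrap(Q) = B.
Bind Q := h(wrap(7), nil); substituting into the one remaining equation that mentions Q gives: wrap(h(wrap(7), nil)) = B.
Bind B := wrap(h(wrap(7), nil)); substituting into the one remaining equation that mentions B gives: wrap(h(wrap(wrap(h(wrap(7), nil))), h(h(nil, Y), b))) = wrap(h(wrap(S), h(Y, b))).
Decompose wrap/1: L = h(nil, Y).
Bind L := h(nil, Y); no other remaining equation mentions L.
Decompose wrap/1: h(wrap(wrap(h(wrap(7), nil))), h(h(nil, Y), b)) = h(wrap(S), h(Y, b)).
Decompose h/2: wrap(wrap(h(wrap(7), nil))) = wrap(S),  h(h(nil, Y), b) = h(Y, b).
Decompose wrap/1: wrap(h(wrap(7), nil)) = S.
Bind S := wrap(h(wrap(7), nil)); no other remaining equation mentions S.
Decompose h/2: h(nil, Y) = Y,  b = b.
Occurs check fails: Y occurs in h(nil, Y); the equation Y = h(nil, Y) has no finite solution.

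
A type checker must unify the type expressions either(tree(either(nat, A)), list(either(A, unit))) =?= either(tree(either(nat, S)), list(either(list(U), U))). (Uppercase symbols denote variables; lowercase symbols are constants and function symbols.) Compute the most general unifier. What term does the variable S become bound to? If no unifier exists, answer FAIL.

Decompose either/2: tree(either(nat, A)) =?= tree(either(nat, S)),  list(either(A, unit)) =?= list(either(list(U), U)).
Decompose tree/1: either(nat, A) =?= either(nat, S).
Decompose either/2: nat =?= nat,  A =?= S.
Delete trivial equation nat =?= nat.
Bind A := S; substituting into the remaining equation gives: list(either(S, unit)) =?= list(either(list(U), U)).
Decompose list/1: either(S, unit) =?= either(list(U), U).
Decompose either/2: S =?= list(U),  unit =?= U.
Bind S := list(U); no other remaining equation mentions S. Substituting into the earlier binding gives A := list(U).
Bind U := unit. Substituting into the earlier bindings gives A := list(unit), S := list(unit).
MGU = { A ↦ list(unit), S ↦ list(unit), U ↦ unit }, so S ↦ list(unit).

list(unit)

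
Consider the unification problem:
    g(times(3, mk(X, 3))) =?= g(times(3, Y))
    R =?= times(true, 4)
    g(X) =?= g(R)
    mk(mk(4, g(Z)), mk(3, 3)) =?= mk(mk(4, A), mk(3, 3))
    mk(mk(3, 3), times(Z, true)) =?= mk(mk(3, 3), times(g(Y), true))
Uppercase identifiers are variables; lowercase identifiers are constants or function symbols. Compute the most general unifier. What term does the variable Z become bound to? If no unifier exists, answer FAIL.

Decompose g/1: times(3, mk(X, 3)) =?= times(3, Y).
Decompose times/2: 3 =?= 3,  mk(X, 3) =?= Y.
Delete trivial equation 3 =?= 3.
Bind Y := mk(X, 3); substituting into the one remaining equation that mentions Y gives: mk(mk(3, 3), times(Z, true)) =?= mk(mk(3, 3), times(g(mk(X, 3)), true)).
Bind R := times(true, 4); substituting into the one remaining equation that mentions R gives: g(X) =?= g(times(true, 4)).
Decompose g/1: X =?= times(true, 4).
Bind X := times(true, 4); substituting into the one remaining equation that mentions X gives: mk(mk(3, 3), times(Z, true)) =?= mk(mk(3, 3), times(g(mk(times(true, 4), 3)), true)). Substituting into the earlier binding gives Y := mk(times(true, 4), 3).
Decompose mk/2: mk(4, g(Z)) =?= mk(4, A),  mk(3, 3) =?= mk(3, 3).
Decompose mk/2: 4 =?= 4,  g(Z) =?= A.
Delete trivial equation 4 =?= 4.
Bind A := g(Z); no other remaining equation mentions A.
Delete trivial equation mk(3, 3) =?= mk(3, 3).
Decompose mk/2: mk(3, 3) =?= mk(3, 3),  times(Z, true) =?= times(g(mk(times(true, 4), 3)), true).
Delete trivial equation mk(3, 3) =?= mk(3, 3).
Decompose times/2: Z =?= g(mk(times(true, 4), 3)),  true =?= true.
Bind Z := g(mk(times(true, 4), 3)); no other remaining equation mentions Z. Substituting into the earlier binding gives A := g(g(mk(times(true, 4), 3))).
Delete trivial equation true =?= true.
MGU = { Y ↦ mk(times(true, 4), 3), R ↦ times(true, 4), X ↦ times(true, 4), A ↦ g(g(mk(times(true, 4), 3))), Z ↦ g(mk(times(true, 4), 3)) }, so Z ↦ g(mk(times(true, 4), 3)).

g(mk(times(true, 4), 3))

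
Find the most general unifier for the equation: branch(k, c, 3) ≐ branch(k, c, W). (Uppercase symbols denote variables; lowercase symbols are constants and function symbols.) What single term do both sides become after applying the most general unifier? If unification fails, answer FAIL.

branch(k, c, 3)

Decompose branch/3: k ≐ k,  c ≐ c,  3 ≐ W.
Delete trivial equation k ≐ k.
Delete trivial equation c ≐ c.
Bind W := 3.
Applying the MGU to either side gives branch(k, c, 3).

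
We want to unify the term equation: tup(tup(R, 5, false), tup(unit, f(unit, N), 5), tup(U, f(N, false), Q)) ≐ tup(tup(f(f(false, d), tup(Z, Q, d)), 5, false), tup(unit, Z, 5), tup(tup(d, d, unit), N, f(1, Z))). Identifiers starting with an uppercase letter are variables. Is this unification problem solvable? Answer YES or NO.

NO

Decompose tup/3: tup(R, 5, false) ≐ tup(f(f(false, d), tup(Z, Q, d)), 5, false),  tup(unit, f(unit, N), 5) ≐ tup(unit, Z, 5),  tup(U, f(N, false), Q) ≐ tup(tup(d, d, unit), N, f(1, Z)).
Decompose tup/3: R ≐ f(f(false, d), tup(Z, Q, d)),  5 ≐ 5,  false ≐ false.
Bind R := f(f(false, d), tup(Z, Q, d)); no other remaining equation mentions R.
Delete trivial equation 5 ≐ 5.
Delete trivial equation false ≐ false.
Decompose tup/3: unit ≐ unit,  f(unit, N) ≐ Z,  5 ≐ 5.
Delete trivial equation unit ≐ unit.
Bind Z := f(unit, N); substituting into the one remaining equation that mentions Z gives: tup(U, f(N, false), Q) ≐ tup(tup(d, d, unit), N, f(1, f(unit, N))). Substituting into the earlier binding gives R := f(f(false, d), tup(f(unit, N), Q, d)).
Delete trivial equation 5 ≐ 5.
Decompose tup/3: U ≐ tup(d, d, unit),  f(N, false) ≐ N,  Q ≐ f(1, f(unit, N)).
Bind U := tup(d, d, unit); no other remaining equation mentions U.
Occurs check fails: N occurs in f(N, false); the equation N ≐ f(N, false) has no finite solution.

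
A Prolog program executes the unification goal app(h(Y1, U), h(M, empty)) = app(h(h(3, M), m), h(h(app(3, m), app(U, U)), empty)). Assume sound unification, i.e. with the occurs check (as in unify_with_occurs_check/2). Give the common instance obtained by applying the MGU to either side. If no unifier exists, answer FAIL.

Decompose app/2: h(Y1, U) = h(h(3, M), m),  h(M, empty) = h(h(app(3, m), app(U, U)), empty).
Decompose h/2: Y1 = h(3, M),  U = m.
Bind Y1 := h(3, M); no other remaining equation mentions Y1.
Bind U := m; substituting into the remaining equation gives: h(M, empty) = h(h(app(3, m), app(m, m)), empty).
Decompose h/2: M = h(app(3, m), app(m, m)),  empty = empty.
Bind M := h(app(3, m), app(m, m)); no other remaining equation mentions M. Substituting into the earlier binding gives Y1 := h(3, h(app(3, m), app(m, m))).
Delete trivial equation empty = empty.
Applying the MGU to either side gives app(h(h(3, h(app(3, m), app(m, m))), m), h(h(app(3, m), app(m, m)), empty)).

app(h(h(3, h(app(3, m), app(m, m))), m), h(h(app(3, m), app(m, m)), empty))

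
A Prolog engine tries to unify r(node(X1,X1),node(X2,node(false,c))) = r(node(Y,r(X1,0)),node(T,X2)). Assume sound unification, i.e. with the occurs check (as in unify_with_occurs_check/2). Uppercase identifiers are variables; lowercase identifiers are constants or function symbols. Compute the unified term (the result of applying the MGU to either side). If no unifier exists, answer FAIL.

Decompose r/2: node(X1,X1) = node(Y,r(X1,0)),  node(X2,node(false,c)) = node(T,X2).
Decompose node/2: X1 = Y,  X1 = r(X1,0).
Bind X1 := Y; substituting into the one remaining equation that mentions X1 gives: Y = r(Y,0).
Occurs check fails: Y occurs in r(Y,0); the equation Y = r(Y,0) has no finite solution.

FAIL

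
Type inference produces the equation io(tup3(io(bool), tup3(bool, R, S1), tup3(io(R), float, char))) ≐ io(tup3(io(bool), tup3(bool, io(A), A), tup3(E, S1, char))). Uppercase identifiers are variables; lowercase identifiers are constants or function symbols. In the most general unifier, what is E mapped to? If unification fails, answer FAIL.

io(io(float))

Decompose io/1: tup3(io(bool), tup3(bool, R, S1), tup3(io(R), float, char)) ≐ tup3(io(bool), tup3(bool, io(A), A), tup3(E, S1, char)).
Decompose tup3/3: io(bool) ≐ io(bool),  tup3(bool, R, S1) ≐ tup3(bool, io(A), A),  tup3(io(R), float, char) ≐ tup3(E, S1, char).
Delete trivial equation io(bool) ≐ io(bool).
Decompose tup3/3: bool ≐ bool,  R ≐ io(A),  S1 ≐ A.
Delete trivial equation bool ≐ bool.
Bind R := io(A); substituting into the one remaining equation that mentions R gives: tup3(io(io(A)), float, char) ≐ tup3(E, S1, char).
Bind S1 := A; substituting into the remaining equation gives: tup3(io(io(A)), float, char) ≐ tup3(E, A, char).
Decompose tup3/3: io(io(A)) ≐ E,  float ≐ A,  char ≐ char.
Bind E := io(io(A)); no other remaining equation mentions E.
Bind A := float; no other remaining equation mentions A. Substituting into the earlier bindings gives R := io(float), S1 := float, E := io(io(float)).
Delete trivial equation char ≐ char.
MGU = { R := io(float), S1 := float, E := io(io(float)), A := float }, so E := io(io(float)).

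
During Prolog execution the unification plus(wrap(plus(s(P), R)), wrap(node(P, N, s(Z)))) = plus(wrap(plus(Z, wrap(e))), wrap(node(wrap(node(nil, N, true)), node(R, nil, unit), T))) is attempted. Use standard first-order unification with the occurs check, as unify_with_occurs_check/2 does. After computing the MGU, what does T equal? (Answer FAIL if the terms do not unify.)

Decompose plus/2: wrap(plus(s(P), R)) = wrap(plus(Z, wrap(e))),  wrap(node(P, N, s(Z))) = wrap(node(wrap(node(nil, N, true)), node(R, nil, unit), T)).
Decompose wrap/1: plus(s(P), R) = plus(Z, wrap(e)).
Decompose plus/2: s(P) = Z,  R = wrap(e).
Bind Z := s(P); substituting into the one remaining equation that mentions Z gives: wrap(node(P, N, s(s(P)))) = wrap(node(wrap(node(nil, N, true)), node(R, nil, unit), T)).
Bind R := wrap(e); substituting into the remaining equation gives: wrap(node(P, N, s(s(P)))) = wrap(node(wrap(node(nil, N, true)), node(wrap(e), nil, unit), T)).
Decompose wrap/1: node(P, N, s(s(P))) = node(wrap(node(nil, N, true)), node(wrap(e), nil, unit), T).
Decompose node/3: P = wrap(node(nil, N, true)),  N = node(wrap(e), nil, unit),  s(s(P)) = T.
Bind P := wrap(node(nil, N, true)); substituting into the one remaining equation that mentions P gives: s(s(wrap(node(nil, N, true)))) = T. Substituting into the earlier binding gives Z := s(wrap(node(nil, N, true))).
Bind N := node(wrap(e), nil, unit); substituting into the remaining equation gives: s(s(wrap(node(nil, node(wrap(e), nil, unit), true)))) = T. Substituting into the earlier bindings gives Z := s(wrap(node(nil, node(wrap(e), nil, unit), true))), P := wrap(node(nil, node(wrap(e), nil, unit), true)).
Bind T := s(s(wrap(node(nil, node(wrap(e), nil, unit), true)))).
MGU = { Z -> s(wrap(node(nil, node(wrap(e), nil, unit), true))), R -> wrap(e), P -> wrap(node(nil, node(wrap(e), nil, unit), true)), N -> node(wrap(e), nil, unit), T -> s(s(wrap(node(nil, node(wrap(e), nil, unit), true)))) }, so T -> s(s(wrap(node(nil, node(wrap(e), nil, unit), true)))).

s(s(wrap(node(nil, node(wrap(e), nil, unit), true))))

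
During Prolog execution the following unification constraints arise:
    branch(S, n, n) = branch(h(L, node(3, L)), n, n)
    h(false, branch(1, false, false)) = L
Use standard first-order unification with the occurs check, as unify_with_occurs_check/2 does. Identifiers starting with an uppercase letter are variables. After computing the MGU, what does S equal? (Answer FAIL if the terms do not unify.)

h(h(false, branch(1, false, false)), node(3, h(false, branch(1, false, false))))

Decompose branch/3: S = h(L, node(3, L)),  n = n,  n = n.
Bind S := h(L, node(3, L)); no other remaining equation mentions S.
Delete trivial equation n = n.
Delete trivial equation n = n.
Bind L := h(false, branch(1, false, false)). Substituting into the earlier binding gives S := h(h(false, branch(1, false, false)), node(3, h(false, branch(1, false, false)))).
MGU = { S -> h(h(false, branch(1, false, false)), node(3, h(false, branch(1, false, false)))), L -> h(false, branch(1, false, false)) }, so S -> h(h(false, branch(1, false, false)), node(3, h(false, branch(1, false, false)))).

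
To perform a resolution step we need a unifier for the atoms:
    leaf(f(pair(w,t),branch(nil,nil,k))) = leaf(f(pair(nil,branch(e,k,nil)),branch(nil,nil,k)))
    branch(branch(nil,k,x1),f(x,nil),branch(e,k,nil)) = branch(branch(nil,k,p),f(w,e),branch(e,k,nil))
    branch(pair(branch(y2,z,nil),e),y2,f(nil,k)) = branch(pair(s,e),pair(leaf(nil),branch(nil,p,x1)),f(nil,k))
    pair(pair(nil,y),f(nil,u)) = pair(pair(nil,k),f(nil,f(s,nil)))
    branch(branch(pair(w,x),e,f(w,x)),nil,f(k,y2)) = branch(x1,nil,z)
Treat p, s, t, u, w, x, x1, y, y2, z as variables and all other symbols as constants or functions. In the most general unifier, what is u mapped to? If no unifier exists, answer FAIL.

FAIL

Decompose leaf/1: f(pair(w,t),branch(nil,nil,k)) = f(pair(nil,branch(e,k,nil)),branch(nil,nil,k)).
Decompose f/2: pair(w,t) = pair(nil,branch(e,k,nil)),  branch(nil,nil,k) = branch(nil,nil,k).
Decompose pair/2: w = nil,  t = branch(e,k,nil).
Bind w := nil; substituting into the 2 remaining equations that mention w gives: branch(branch(nil,k,x1),f(x,nil),branch(e,k,nil)) = branch(branch(nil,k,p),f(nil,e),branch(e,k,nil)),  branch(branch(pair(nil,x),e,f(nil,x)),nil,f(k,y2)) = branch(x1,nil,z).
Bind t := branch(e,k,nil); no other remaining equation mentions t.
Delete trivial equation branch(nil,nil,k) = branch(nil,nil,k).
Decompose branch/3: branch(nil,k,x1) = branch(nil,k,p),  f(x,nil) = f(nil,e),  branch(e,k,nil) = branch(e,k,nil).
Decompose branch/3: nil = nil,  k = k,  x1 = p.
Delete trivial equation nil = nil.
Delete trivial equation k = k.
Bind x1 := p; substituting into the 2 remaining equations that mention x1 gives: branch(pair(branch(y2,z,nil),e),y2,f(nil,k)) = branch(pair(s,e),pair(leaf(nil),branch(nil,p,p)),f(nil,k)),  branch(branch(pair(nil,x),e,f(nil,x)),nil,f(k,y2)) = branch(p,nil,z).
Decompose f/2: x = nil,  nil = e.
Bind x := nil; substituting into the one remaining equation that mentions x gives: branch(branch(pair(nil,nil),e,f(nil,nil)),nil,f(k,y2)) = branch(p,nil,z).
Clash: constants nil and e differ; no unifier exists.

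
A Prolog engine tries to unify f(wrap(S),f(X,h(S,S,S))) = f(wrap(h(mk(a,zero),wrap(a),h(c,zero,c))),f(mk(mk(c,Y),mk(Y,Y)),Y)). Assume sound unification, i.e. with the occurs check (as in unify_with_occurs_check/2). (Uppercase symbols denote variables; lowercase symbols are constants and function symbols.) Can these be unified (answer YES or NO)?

Decompose f/2: wrap(S) = wrap(h(mk(a,zero),wrap(a),h(c,zero,c))),  f(X,h(S,S,S)) = f(mk(mk(c,Y),mk(Y,Y)),Y).
Decompose wrap/1: S = h(mk(a,zero),wrap(a),h(c,zero,c)).
Bind S := h(mk(a,zero),wrap(a),h(c,zero,c)); substituting into the remaining equation gives: f(X,h(h(mk(a,zero),wrap(a),h(c,zero,c)),h(mk(a,zero),wrap(a),h(c,zero,c)),h(mk(a,zero),wrap(a),h(c,zero,c)))) = f(mk(mk(c,Y),mk(Y,Y)),Y).
Decompose f/2: X = mk(mk(c,Y),mk(Y,Y)),  h(h(mk(a,zero),wrap(a),h(c,zero,c)),h(mk(a,zero),wrap(a),h(c,zero,c)),h(mk(a,zero),wrap(a),h(c,zero,c))) = Y.
Bind X := mk(mk(c,Y),mk(Y,Y)); no other remaining equation mentions X.
Bind Y := h(h(mk(a,zero),wrap(a),h(c,zero,c)),h(mk(a,zero),wrap(a),h(c,zero,c)),h(mk(a,zero),wrap(a),h(c,zero,c))). Substituting into the earlier binding gives X := mk(mk(c,h(h(mk(a,zero),wrap(a),h(c,zero,c)),h(mk(a,zero),wrap(a),h(c,zero,c)),h(mk(a,zero),wrap(a),h(c,zero,c)))),mk(h(h(mk(a,zero),wrap(a),h(c,zero,c)),h(mk(a,zero),wrap(a),h(c,zero,c)),h(mk(a,zero),wrap(a),h(c,zero,c))),h(h(mk(a,zero),wrap(a),h(c,zero,c)),h(mk(a,zero),wrap(a),h(c,zero,c)),h(mk(a,zero),wrap(a),h(c,zero,c))))).
No equations remain and no clash or occurs-check failure arose, so a unifier exists.

YES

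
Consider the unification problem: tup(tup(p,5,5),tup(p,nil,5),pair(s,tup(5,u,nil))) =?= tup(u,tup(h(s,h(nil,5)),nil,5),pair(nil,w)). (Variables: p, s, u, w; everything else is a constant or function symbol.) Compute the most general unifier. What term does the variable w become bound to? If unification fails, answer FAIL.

tup(5,tup(h(nil,h(nil,5)),5,5),nil)

Decompose tup/3: tup(p,5,5) =?= u,  tup(p,nil,5) =?= tup(h(s,h(nil,5)),nil,5),  pair(s,tup(5,u,nil)) =?= pair(nil,w).
Bind u := tup(p,5,5); substituting into the one remaining equation that mentions u gives: pair(s,tup(5,tup(p,5,5),nil)) =?= pair(nil,w).
Decompose tup/3: p =?= h(s,h(nil,5)),  nil =?= nil,  5 =?= 5.
Bind p := h(s,h(nil,5)); substituting into the one remaining equation that mentions p gives: pair(s,tup(5,tup(h(s,h(nil,5)),5,5),nil)) =?= pair(nil,w). Substituting into the earlier binding gives u := tup(h(s,h(nil,5)),5,5).
Delete trivial equation nil =?= nil.
Delete trivial equation 5 =?= 5.
Decompose pair/2: s =?= nil,  tup(5,tup(h(s,h(nil,5)),5,5),nil) =?= w.
Bind s := nil; substituting into the remaining equation gives: tup(5,tup(h(nil,h(nil,5)),5,5),nil) =?= w. Substituting into the earlier bindings gives u := tup(h(nil,h(nil,5)),5,5), p := h(nil,h(nil,5)).
Bind w := tup(5,tup(h(nil,h(nil,5)),5,5),nil).
MGU = { u := tup(h(nil,h(nil,5)),5,5), p := h(nil,h(nil,5)), s := nil, w := tup(5,tup(h(nil,h(nil,5)),5,5),nil) }, so w := tup(5,tup(h(nil,h(nil,5)),5,5),nil).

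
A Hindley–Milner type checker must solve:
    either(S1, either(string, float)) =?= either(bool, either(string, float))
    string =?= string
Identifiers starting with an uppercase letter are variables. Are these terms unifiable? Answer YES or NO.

Decompose either/2: S1 =?= bool,  either(string, float) =?= either(string, float).
Bind S1 := bool; no other remaining equation mentions S1.
Delete trivial equation either(string, float) =?= either(string, float).
Delete trivial equation string =?= string.
No equations remain and no clash or occurs-check failure arose, so a unifier exists.

YES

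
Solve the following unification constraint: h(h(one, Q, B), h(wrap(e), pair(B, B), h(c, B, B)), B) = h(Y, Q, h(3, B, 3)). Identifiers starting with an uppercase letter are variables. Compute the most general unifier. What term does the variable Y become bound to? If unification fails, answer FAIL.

Decompose h/3: h(one, Q, B) = Y,  h(wrap(e), pair(B, B), h(c, B, B)) = Q,  B = h(3, B, 3).
Bind Y := h(one, Q, B); no other remaining equation mentions Y.
Bind Q := h(wrap(e), pair(B, B), h(c, B, B)); no other remaining equation mentions Q. Substituting into the earlier binding gives Y := h(one, h(wrap(e), pair(B, B), h(c, B, B)), B).
Occurs check fails: B occurs in h(3, B, 3); the equation B = h(3, B, 3) has no finite solution.

FAIL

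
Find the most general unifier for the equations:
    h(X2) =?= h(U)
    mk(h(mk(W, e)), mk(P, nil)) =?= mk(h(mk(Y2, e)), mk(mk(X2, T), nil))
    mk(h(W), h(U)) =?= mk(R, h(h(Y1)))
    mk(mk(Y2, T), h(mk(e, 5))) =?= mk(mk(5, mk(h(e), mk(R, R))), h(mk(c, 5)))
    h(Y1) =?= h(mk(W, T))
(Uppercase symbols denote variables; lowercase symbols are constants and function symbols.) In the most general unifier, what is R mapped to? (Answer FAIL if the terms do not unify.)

Decompose h/1: X2 =?= U.
Bind X2 := U; substituting into the one remaining equation that mentions X2 gives: mk(h(mk(W, e)), mk(P, nil)) =?= mk(h(mk(Y2, e)), mk(mk(U, T), nil)).
Decompose mk/2: h(mk(W, e)) =?= h(mk(Y2, e)),  mk(P, nil) =?= mk(mk(U, T), nil).
Decompose h/1: mk(W, e) =?= mk(Y2, e).
Decompose mk/2: W =?= Y2,  e =?= e.
Bind W := Y2; substituting into the 2 remaining equations that mention W gives: mk(h(Y2), h(U)) =?= mk(R, h(h(Y1))),  h(Y1) =?= h(mk(Y2, T)).
Delete trivial equation e =?= e.
Decompose mk/2: P =?= mk(U, T),  nil =?= nil.
Bind P := mk(U, T); no other remaining equation mentions P.
Delete trivial equation nil =?= nil.
Decompose mk/2: h(Y2) =?= R,  h(U) =?= h(h(Y1)).
Bind R := h(Y2); substituting into the one remaining equation that mentions R gives: mk(mk(Y2, T), h(mk(e, 5))) =?= mk(mk(5, mk(h(e), mk(h(Y2), h(Y2)))), h(mk(c, 5))).
Decompose h/1: U =?= h(Y1).
Bind U := h(Y1); no other remaining equation mentions U. Substituting into the earlier bindings gives X2 := h(Y1), P := mk(h(Y1), T).
Decompose mk/2: mk(Y2, T) =?= mk(5, mk(h(e), mk(h(Y2), h(Y2)))),  h(mk(e, 5)) =?= h(mk(c, 5)).
Decompose mk/2: Y2 =?= 5,  T =?= mk(h(e), mk(h(Y2), h(Y2))).
Bind Y2 := 5; substituting into the 2 remaining equations that mention Y2 gives: T =?= mk(h(e), mk(h(5), h(5))),  h(Y1) =?= h(mk(5, T)). Substituting into the earlier bindings gives W := 5, R := h(5).
Bind T := mk(h(e), mk(h(5), h(5))); substituting into the one remaining equation that mentions T gives: h(Y1) =?= h(mk(5, mk(h(e), mk(h(5), h(5))))). Substituting into the earlier binding gives P := mk(h(Y1), mk(h(e), mk(h(5), h(5)))).
Decompose h/1: mk(e, 5) =?= mk(c, 5).
Decompose mk/2: e =?= c,  5 =?= 5.
Clash: constants e and c differ; no unifier exists.

FAIL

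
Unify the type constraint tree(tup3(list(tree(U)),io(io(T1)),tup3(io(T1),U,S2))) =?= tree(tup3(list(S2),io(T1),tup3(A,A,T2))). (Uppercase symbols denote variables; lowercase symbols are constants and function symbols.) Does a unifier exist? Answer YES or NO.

Decompose tree/1: tup3(list(tree(U)),io(io(T1)),tup3(io(T1),U,S2)) =?= tup3(list(S2),io(T1),tup3(A,A,T2)).
Decompose tup3/3: list(tree(U)) =?= list(S2),  io(io(T1)) =?= io(T1),  tup3(io(T1),U,S2) =?= tup3(A,A,T2).
Decompose list/1: tree(U) =?= S2.
Bind S2 := tree(U); substituting into the one remaining equation that mentions S2 gives: tup3(io(T1),U,tree(U)) =?= tup3(A,A,T2).
Decompose io/1: io(T1) =?= T1.
Occurs check fails: T1 occurs in io(T1); the equation T1 =?= io(T1) has no finite solution.

NO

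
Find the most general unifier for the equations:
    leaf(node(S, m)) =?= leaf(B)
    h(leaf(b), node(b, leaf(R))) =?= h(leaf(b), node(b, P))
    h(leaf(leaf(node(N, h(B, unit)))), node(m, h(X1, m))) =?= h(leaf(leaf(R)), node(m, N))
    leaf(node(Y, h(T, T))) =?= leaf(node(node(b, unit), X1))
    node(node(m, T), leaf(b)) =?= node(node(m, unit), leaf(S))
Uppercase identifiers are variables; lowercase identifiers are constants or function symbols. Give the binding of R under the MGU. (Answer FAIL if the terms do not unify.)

Decompose leaf/1: node(S, m) =?= B.
Bind B := node(S, m); substituting into the one remaining equation that mentions B gives: h(leaf(leaf(node(N, h(node(S, m), unit)))), node(m, h(X1, m))) =?= h(leaf(leaf(R)), node(m, N)).
Decompose h/2: leaf(b) =?= leaf(b),  node(b, leaf(R)) =?= node(b, P).
Delete trivial equation leaf(b) =?= leaf(b).
Decompose node/2: b =?= b,  leaf(R) =?= P.
Delete trivial equation b =?= b.
Bind P := leaf(R); no other remaining equation mentions P.
Decompose h/2: leaf(leaf(node(N, h(node(S, m), unit)))) =?= leaf(leaf(R)),  node(m, h(X1, m)) =?= node(m, N).
Decompose leaf/1: leaf(node(N, h(node(S, m), unit))) =?= leaf(R).
Decompose leaf/1: node(N, h(node(S, m), unit)) =?= R.
Bind R := node(N, h(node(S, m), unit)); no other remaining equation mentions R. Substituting into the earlier binding gives P := leaf(node(N, h(node(S, m), unit))).
Decompose node/2: m =?= m,  h(X1, m) =?= N.
Delete trivial equation m =?= m.
Bind N := h(X1, m); no other remaining equation mentions N. Substituting into the earlier bindings gives P := leaf(node(h(X1, m), h(node(S, m), unit))), R := node(h(X1, m), h(node(S, m), unit)).
Decompose leaf/1: node(Y, h(T, T)) =?= node(node(b, unit), X1).
Decompose node/2: Y =?= node(b, unit),  h(T, T) =?= X1.
Bind Y := node(b, unit); no other remaining equation mentions Y.
Bind X1 := h(T, T); no other remaining equation mentions X1. Substituting into the earlier bindings gives P := leaf(node(h(h(T, T), m), h(node(S, m), unit))), R := node(h(h(T, T), m), h(node(S, m), unit)), N := h(h(T, T), m).
Decompose node/2: node(m, T) =?= node(m, unit),  leaf(b) =?= leaf(S).
Decompose node/2: m =?= m,  T =?= unit.
Delete trivial equation m =?= m.
Bind T := unit; no other remaining equation mentions T. Substituting into the earlier bindings gives P := leaf(node(h(h(unit, unit), m), h(node(S, m), unit))), R := node(h(h(unit, unit), m), h(node(S, m), unit)), N := h(h(unit, unit), m), X1 := h(unit, unit).
Decompose leaf/1: b =?= S.
Bind S := b. Substituting into the earlier bindings gives B := node(b, m), P := leaf(node(h(h(unit, unit), m), h(node(b, m), unit))), R := node(h(h(unit, unit), m), h(node(b, m), unit)).
MGU = { B := node(b, m), P := leaf(node(h(h(unit, unit), m), h(node(b, m), unit))), R := node(h(h(unit, unit), m), h(node(b, m), unit)), N := h(h(unit, unit), m), Y := node(b, unit), X1 := h(unit, unit), T := unit, S := b }, so R := node(h(h(unit, unit), m), h(node(b, m), unit)).

node(h(h(unit, unit), m), h(node(b, m), unit))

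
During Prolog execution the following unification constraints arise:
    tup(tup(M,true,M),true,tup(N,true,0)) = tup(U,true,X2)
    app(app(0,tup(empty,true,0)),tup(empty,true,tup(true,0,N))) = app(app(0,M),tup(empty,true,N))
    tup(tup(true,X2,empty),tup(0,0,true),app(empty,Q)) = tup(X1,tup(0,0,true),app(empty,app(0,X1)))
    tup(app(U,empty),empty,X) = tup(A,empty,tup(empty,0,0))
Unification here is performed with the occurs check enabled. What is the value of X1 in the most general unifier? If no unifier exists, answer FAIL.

Decompose tup/3: tup(M,true,M) = U,  true = true,  tup(N,true,0) = X2.
Bind U := tup(M,true,M); substituting into the one remaining equation that mentions U gives: tup(app(tup(M,true,M),empty),empty,X) = tup(A,empty,tup(empty,0,0)).
Delete trivial equation true = true.
Bind X2 := tup(N,true,0); substituting into the one remaining equation that mentions X2 gives: tup(tup(true,tup(N,true,0),empty),tup(0,0,true),app(empty,Q)) = tup(X1,tup(0,0,true),app(empty,app(0,X1))).
Decompose app/2: app(0,tup(empty,true,0)) = app(0,M),  tup(empty,true,tup(true,0,N)) = tup(empty,true,N).
Decompose app/2: 0 = 0,  tup(empty,true,0) = M.
Delete trivial equation 0 = 0.
Bind M := tup(empty,true,0); substituting into the one remaining equation that mentions M gives: tup(app(tup(tup(empty,true,0),true,tup(empty,true,0)),empty),empty,X) = tup(A,empty,tup(empty,0,0)). Substituting into the earlier binding gives U := tup(tup(empty,true,0),true,tup(empty,true,0)).
Decompose tup/3: empty = empty,  true = true,  tup(true,0,N) = N.
Delete trivial equation empty = empty.
Delete trivial equation true = true.
Occurs check fails: N occurs in tup(true,0,N); the equation N = tup(true,0,N) has no finite solution.

FAIL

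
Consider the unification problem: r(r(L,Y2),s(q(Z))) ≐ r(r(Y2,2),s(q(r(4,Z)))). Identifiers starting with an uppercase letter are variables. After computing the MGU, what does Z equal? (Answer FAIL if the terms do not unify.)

Decompose r/2: r(L,Y2) ≐ r(Y2,2),  s(q(Z)) ≐ s(q(r(4,Z))).
Decompose r/2: L ≐ Y2,  Y2 ≐ 2.
Bind L := Y2; no other remaining equation mentions L.
Bind Y2 := 2; no other remaining equation mentions Y2. Substituting into the earlier binding gives L := 2.
Decompose s/1: q(Z) ≐ q(r(4,Z)).
Decompose q/1: Z ≐ r(4,Z).
Occurs check fails: Z occurs in r(4,Z); the equation Z ≐ r(4,Z) has no finite solution.

FAIL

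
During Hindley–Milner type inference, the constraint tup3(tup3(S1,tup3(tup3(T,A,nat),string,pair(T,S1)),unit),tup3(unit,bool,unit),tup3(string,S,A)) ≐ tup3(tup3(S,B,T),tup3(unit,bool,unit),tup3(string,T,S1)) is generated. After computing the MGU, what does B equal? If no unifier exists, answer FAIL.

tup3(tup3(unit,unit,nat),string,pair(unit,unit))

Decompose tup3/3: tup3(S1,tup3(tup3(T,A,nat),string,pair(T,S1)),unit) ≐ tup3(S,B,T),  tup3(unit,bool,unit) ≐ tup3(unit,bool,unit),  tup3(string,S,A) ≐ tup3(string,T,S1).
Decompose tup3/3: S1 ≐ S,  tup3(tup3(T,A,nat),string,pair(T,S1)) ≐ B,  unit ≐ T.
Bind S1 := S; substituting into the 2 remaining equations that mention S1 gives: tup3(tup3(T,A,nat),string,pair(T,S)) ≐ B,  tup3(string,S,A) ≐ tup3(string,T,S).
Bind B := tup3(tup3(T,A,nat),string,pair(T,S)); no other remaining equation mentions B.
Bind T := unit; substituting into the one remaining equation that mentions T gives: tup3(string,S,A) ≐ tup3(string,unit,S). Substituting into the earlier binding gives B := tup3(tup3(unit,A,nat),string,pair(unit,S)).
Delete trivial equation tup3(unit,bool,unit) ≐ tup3(unit,bool,unit).
Decompose tup3/3: string ≐ string,  S ≐ unit,  A ≐ S.
Delete trivial equation string ≐ string.
Bind S := unit; substituting into the remaining equation gives: A ≐ unit. Substituting into the earlier bindings gives S1 := unit, B := tup3(tup3(unit,A,nat),string,pair(unit,unit)).
Bind A := unit. Substituting into the earlier binding gives B := tup3(tup3(unit,unit,nat),string,pair(unit,unit)).
MGU = { S1 ↦ unit, B ↦ tup3(tup3(unit,unit,nat),string,pair(unit,unit)), T ↦ unit, S ↦ unit, A ↦ unit }, so B ↦ tup3(tup3(unit,unit,nat),string,pair(unit,unit)).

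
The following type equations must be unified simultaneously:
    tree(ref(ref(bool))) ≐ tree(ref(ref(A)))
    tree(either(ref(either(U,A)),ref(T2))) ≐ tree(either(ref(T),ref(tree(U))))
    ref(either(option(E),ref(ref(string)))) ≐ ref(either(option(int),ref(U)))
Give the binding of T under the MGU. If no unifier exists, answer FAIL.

either(ref(string),bool)

Decompose tree/1: ref(ref(bool)) ≐ ref(ref(A)).
Decompose ref/1: ref(bool) ≐ ref(A).
Decompose ref/1: bool ≐ A.
Bind A := bool; substituting into the one remaining equation that mentions A gives: tree(either(ref(either(U,bool)),ref(T2))) ≐ tree(either(ref(T),ref(tree(U)))).
Decompose tree/1: either(ref(either(U,bool)),ref(T2)) ≐ either(ref(T),ref(tree(U))).
Decompose either/2: ref(either(U,bool)) ≐ ref(T),  ref(T2) ≐ ref(tree(U)).
Decompose ref/1: either(U,bool) ≐ T.
Bind T := either(U,bool); no other remaining equation mentions T.
Decompose ref/1: T2 ≐ tree(U).
Bind T2 := tree(U); no other remaining equation mentions T2.
Decompose ref/1: either(option(E),ref(ref(string))) ≐ either(option(int),ref(U)).
Decompose either/2: option(E) ≐ option(int),  ref(ref(string)) ≐ ref(U).
Decompose option/1: E ≐ int.
Bind E := int; no other remaining equation mentions E.
Decompose ref/1: ref(string) ≐ U.
Bind U := ref(string). Substituting into the earlier bindings gives T := either(ref(string),bool), T2 := tree(ref(string)).
MGU = { A -> bool, T -> either(ref(string),bool), T2 -> tree(ref(string)), E -> int, U -> ref(string) }, so T -> either(ref(string),bool).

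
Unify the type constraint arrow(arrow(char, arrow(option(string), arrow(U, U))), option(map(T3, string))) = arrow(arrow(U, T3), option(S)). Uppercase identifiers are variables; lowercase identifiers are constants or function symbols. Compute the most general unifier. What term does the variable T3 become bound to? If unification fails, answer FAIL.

arrow(option(string), arrow(char, char))

Decompose arrow/2: arrow(char, arrow(option(string), arrow(U, U))) = arrow(U, T3),  option(map(T3, string)) = option(S).
Decompose arrow/2: char = U,  arrow(option(string), arrow(U, U)) = T3.
Bind U := char; substituting into the one remaining equation that mentions U gives: arrow(option(string), arrow(char, char)) = T3.
Bind T3 := arrow(option(string), arrow(char, char)); substituting into the remaining equation gives: option(map(arrow(option(string), arrow(char, char)), string)) = option(S).
Decompose option/1: map(arrow(option(string), arrow(char, char)), string) = S.
Bind S := map(arrow(option(string), arrow(char, char)), string).
MGU = { U -> char, T3 -> arrow(option(string), arrow(char, char)), S -> map(arrow(option(string), arrow(char, char)), string) }, so T3 -> arrow(option(string), arrow(char, char)).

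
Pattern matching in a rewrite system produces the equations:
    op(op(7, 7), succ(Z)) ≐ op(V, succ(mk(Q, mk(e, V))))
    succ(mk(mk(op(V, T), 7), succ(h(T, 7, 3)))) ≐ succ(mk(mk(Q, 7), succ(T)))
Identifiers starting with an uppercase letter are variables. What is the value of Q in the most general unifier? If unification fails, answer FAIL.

FAIL

Decompose op/2: op(7, 7) ≐ V,  succ(Z) ≐ succ(mk(Q, mk(e, V))).
Bind V := op(7, 7); substituting into the remaining equations gives: succ(Z) ≐ succ(mk(Q, mk(e, op(7, 7)))),  succ(mk(mk(op(op(7, 7), T), 7), succ(h(T, 7, 3)))) ≐ succ(mk(mk(Q, 7), succ(T))).
Decompose succ/1: Z ≐ mk(Q, mk(e, op(7, 7))).
Bind Z := mk(Q, mk(e, op(7, 7))); no other remaining equation mentions Z.
Decompose succ/1: mk(mk(op(op(7, 7), T), 7), succ(h(T, 7, 3))) ≐ mk(mk(Q, 7), succ(T)).
Decompose mk/2: mk(op(op(7, 7), T), 7) ≐ mk(Q, 7),  succ(h(T, 7, 3)) ≐ succ(T).
Decompose mk/2: op(op(7, 7), T) ≐ Q,  7 ≐ 7.
Bind Q := op(op(7, 7), T); no other remaining equation mentions Q. Substituting into the earlier binding gives Z := mk(op(op(7, 7), T), mk(e, op(7, 7))).
Delete trivial equation 7 ≐ 7.
Decompose succ/1: h(T, 7, 3) ≐ T.
Occurs check fails: T occurs in h(T, 7, 3); the equation T ≐ h(T, 7, 3) has no finite solution.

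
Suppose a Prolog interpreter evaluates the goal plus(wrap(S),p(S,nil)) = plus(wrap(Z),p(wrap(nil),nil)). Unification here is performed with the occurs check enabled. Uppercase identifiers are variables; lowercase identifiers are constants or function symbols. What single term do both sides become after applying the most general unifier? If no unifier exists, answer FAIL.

plus(wrap(wrap(nil)),p(wrap(nil),nil))

Decompose plus/2: wrap(S) = wrap(Z),  p(S,nil) = p(wrap(nil),nil).
Decompose wrap/1: S = Z.
Bind S := Z; substituting into the remaining equation gives: p(Z,nil) = p(wrap(nil),nil).
Decompose p/2: Z = wrap(nil),  nil = nil.
Bind Z := wrap(nil); no other remaining equation mentions Z. Substituting into the earlier binding gives S := wrap(nil).
Delete trivial equation nil = nil.
Applying the MGU to either side gives plus(wrap(wrap(nil)),p(wrap(nil),nil)).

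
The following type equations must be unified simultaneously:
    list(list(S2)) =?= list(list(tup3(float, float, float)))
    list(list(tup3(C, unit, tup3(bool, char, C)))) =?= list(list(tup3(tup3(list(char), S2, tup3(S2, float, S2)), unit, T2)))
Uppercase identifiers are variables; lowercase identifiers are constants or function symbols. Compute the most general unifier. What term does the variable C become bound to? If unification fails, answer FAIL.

Decompose list/1: list(S2) =?= list(tup3(float, float, float)).
Decompose list/1: S2 =?= tup3(float, float, float).
Bind S2 := tup3(float, float, float); substituting into the remaining equation gives: list(list(tup3(C, unit, tup3(bool, char, C)))) =?= list(list(tup3(tup3(list(char), tup3(float, float, float), tup3(tup3(float, float, float), float, tup3(float, float, float))), unit, T2))).
Decompose list/1: list(tup3(C, unit, tup3(bool, char, C))) =?= list(tup3(tup3(list(char), tup3(float, float, float), tup3(tup3(float, float, float), float, tup3(float, float, float))), unit, T2)).
Decompose list/1: tup3(C, unit, tup3(bool, char, C)) =?= tup3(tup3(list(char), tup3(float, float, float), tup3(tup3(float, float, float), float, tup3(float, float, float))), unit, T2).
Decompose tup3/3: C =?= tup3(list(char), tup3(float, float, float), tup3(tup3(float, float, float), float, tup3(float, float, float))),  unit =?= unit,  tup3(bool, char, C) =?= T2.
Bind C := tup3(list(char), tup3(float, float, float), tup3(tup3(float, float, float), float, tup3(float, float, float))); substituting into the one remaining equation that mentions C gives: tup3(bool, char, tup3(list(char), tup3(float, float, float), tup3(tup3(float, float, float), float, tup3(float, float, float)))) =?= T2.
Delete trivial equation unit =?= unit.
Bind T2 := tup3(bool, char, tup3(list(char), tup3(float, float, float), tup3(tup3(float, float, float), float, tup3(float, float, float)))).
MGU = { S2 ↦ tup3(float, float, float), C ↦ tup3(list(char), tup3(float, float, float), tup3(tup3(float, float, float), float, tup3(float, float, float))), T2 ↦ tup3(bool, char, tup3(list(char), tup3(float, float, float), tup3(tup3(float, float, float), float, tup3(float, float, float)))) }, so C ↦ tup3(list(char), tup3(float, float, float), tup3(tup3(float, float, float), float, tup3(float, float, float))).

tup3(list(char), tup3(float, float, float), tup3(tup3(float, float, float), float, tup3(float, float, float)))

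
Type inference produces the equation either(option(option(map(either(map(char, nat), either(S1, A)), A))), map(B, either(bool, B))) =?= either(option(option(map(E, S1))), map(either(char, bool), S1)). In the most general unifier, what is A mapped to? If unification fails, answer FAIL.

either(bool, either(char, bool))

Decompose either/2: option(option(map(either(map(char, nat), either(S1, A)), A))) =?= option(option(map(E, S1))),  map(B, either(bool, B)) =?= map(either(char, bool), S1).
Decompose option/1: option(map(either(map(char, nat), either(S1, A)), A)) =?= option(map(E, S1)).
Decompose option/1: map(either(map(char, nat), either(S1, A)), A) =?= map(E, S1).
Decompose map/2: either(map(char, nat), either(S1, A)) =?= E,  A =?= S1.
Bind E := either(map(char, nat), either(S1, A)); no other remaining equation mentions E.
Bind A := S1; no other remaining equation mentions A. Substituting into the earlier binding gives E := either(map(char, nat), either(S1, S1)).
Decompose map/2: B =?= either(char, bool),  either(bool, B) =?= S1.
Bind B := either(char, bool); substituting into the remaining equation gives: either(bool, either(char, bool)) =?= S1.
Bind S1 := either(bool, either(char, bool)). Substituting into the earlier bindings gives E := either(map(char, nat), either(either(bool, either(char, bool)), either(bool, either(char, bool)))), A := either(bool, either(char, bool)).
MGU = { E -> either(map(char, nat), either(either(bool, either(char, bool)), either(bool, either(char, bool)))), A -> either(bool, either(char, bool)), B -> either(char, bool), S1 -> either(bool, either(char, bool)) }, so A -> either(bool, either(char, bool)).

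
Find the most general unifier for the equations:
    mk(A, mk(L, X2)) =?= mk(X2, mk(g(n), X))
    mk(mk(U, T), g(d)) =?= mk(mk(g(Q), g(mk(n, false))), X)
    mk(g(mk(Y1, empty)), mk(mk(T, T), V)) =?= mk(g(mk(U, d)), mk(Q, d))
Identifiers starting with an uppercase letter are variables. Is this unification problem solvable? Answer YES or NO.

Decompose mk/2: A =?= X2,  mk(L, X2) =?= mk(g(n), X).
Bind A := X2; no other remaining equation mentions A.
Decompose mk/2: L =?= g(n),  X2 =?= X.
Bind L := g(n); no other remaining equation mentions L.
Bind X2 := X; no other remaining equation mentions X2. Substituting into the earlier binding gives A := X.
Decompose mk/2: mk(U, T) =?= mk(g(Q), g(mk(n, false))),  g(d) =?= X.
Decompose mk/2: U =?= g(Q),  T =?= g(mk(n, false)).
Bind U := g(Q); substituting into the one remaining equation that mentions U gives: mk(g(mk(Y1, empty)), mk(mk(T, T), V)) =?= mk(g(mk(g(Q), d)), mk(Q, d)).
Bind T := g(mk(n, false)); substituting into the one remaining equation that mentions T gives: mk(g(mk(Y1, empty)), mk(mk(g(mk(n, false)), g(mk(n, false))), V)) =?= mk(g(mk(g(Q), d)), mk(Q, d)).
Bind X := g(d); no other remaining equation mentions X. Substituting into the earlier bindings gives A := g(d), X2 := g(d).
Decompose mk/2: g(mk(Y1, empty)) =?= g(mk(g(Q), d)),  mk(mk(g(mk(n, false)), g(mk(n, false))), V) =?= mk(Q, d).
Decompose g/1: mk(Y1, empty) =?= mk(g(Q), d).
Decompose mk/2: Y1 =?= g(Q),  empty =?= d.
Bind Y1 := g(Q); no other remaining equation mentions Y1.
Clash: constants empty and d differ; no unifier exists.

NO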